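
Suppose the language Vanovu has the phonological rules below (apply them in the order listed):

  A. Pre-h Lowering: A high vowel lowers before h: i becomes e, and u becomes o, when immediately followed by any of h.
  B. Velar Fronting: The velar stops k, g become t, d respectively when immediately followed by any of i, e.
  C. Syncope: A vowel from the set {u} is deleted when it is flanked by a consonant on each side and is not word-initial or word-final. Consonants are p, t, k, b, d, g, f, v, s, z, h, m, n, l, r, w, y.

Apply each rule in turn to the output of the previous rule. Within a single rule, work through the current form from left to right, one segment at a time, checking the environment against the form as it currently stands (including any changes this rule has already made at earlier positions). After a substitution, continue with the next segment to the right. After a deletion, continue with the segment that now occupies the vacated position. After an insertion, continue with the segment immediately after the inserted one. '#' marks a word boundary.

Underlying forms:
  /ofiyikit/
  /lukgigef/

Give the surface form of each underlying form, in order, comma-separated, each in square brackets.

[ofiyitit], [lkdidef]

/ofiyikit/:
  A Pre-h Lowering: no change — [ofiyikit]
  B Velar Fronting: [ofiyikit] → [ofiyitit]
  C Syncope: no change — [ofiyitit]
/lukgigef/:
  A Pre-h Lowering: no change — [lukgigef]
  B Velar Fronting: [lukgigef] → [lukdidef]
  C Syncope: [lukdidef] → [lkdidef]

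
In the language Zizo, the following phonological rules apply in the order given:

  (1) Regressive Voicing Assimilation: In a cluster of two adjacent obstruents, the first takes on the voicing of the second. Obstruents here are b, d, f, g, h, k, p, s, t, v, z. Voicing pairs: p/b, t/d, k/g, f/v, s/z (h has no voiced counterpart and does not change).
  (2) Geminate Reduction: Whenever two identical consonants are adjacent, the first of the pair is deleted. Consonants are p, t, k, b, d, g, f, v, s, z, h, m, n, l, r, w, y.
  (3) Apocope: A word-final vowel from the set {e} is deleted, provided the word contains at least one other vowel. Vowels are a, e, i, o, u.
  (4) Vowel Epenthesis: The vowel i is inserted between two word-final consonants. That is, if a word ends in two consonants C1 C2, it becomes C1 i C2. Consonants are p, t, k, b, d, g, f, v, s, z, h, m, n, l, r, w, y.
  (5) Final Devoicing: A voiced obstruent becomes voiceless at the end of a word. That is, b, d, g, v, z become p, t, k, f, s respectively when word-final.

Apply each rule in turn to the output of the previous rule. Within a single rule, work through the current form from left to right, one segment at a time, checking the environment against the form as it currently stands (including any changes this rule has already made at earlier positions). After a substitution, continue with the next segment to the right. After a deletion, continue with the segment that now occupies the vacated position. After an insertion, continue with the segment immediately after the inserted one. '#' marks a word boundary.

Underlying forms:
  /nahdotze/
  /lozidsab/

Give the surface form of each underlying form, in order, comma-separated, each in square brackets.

/nahdotze/:
  (1) Regressive Voicing Assimilation: [nahdotze] → [nahdodze]
  (2) Geminate Reduction: no change — [nahdodze]
  (3) Apocope: [nahdodze] → [nahdodz]
  (4) Vowel Epenthesis: [nahdodz] → [nahdodiz]
  (5) Final Devoicing: [nahdodiz] → [nahdodis]
/lozidsab/:
  (1) Regressive Voicing Assimilation: [lozidsab] → [lozitsab]
  (2) Geminate Reduction: no change — [lozitsab]
  (3) Apocope: no change — [lozitsab]
  (4) Vowel Epenthesis: no change — [lozitsab]
  (5) Final Devoicing: [lozitsab] → [lozitsap]

[nahdodis], [lozitsap]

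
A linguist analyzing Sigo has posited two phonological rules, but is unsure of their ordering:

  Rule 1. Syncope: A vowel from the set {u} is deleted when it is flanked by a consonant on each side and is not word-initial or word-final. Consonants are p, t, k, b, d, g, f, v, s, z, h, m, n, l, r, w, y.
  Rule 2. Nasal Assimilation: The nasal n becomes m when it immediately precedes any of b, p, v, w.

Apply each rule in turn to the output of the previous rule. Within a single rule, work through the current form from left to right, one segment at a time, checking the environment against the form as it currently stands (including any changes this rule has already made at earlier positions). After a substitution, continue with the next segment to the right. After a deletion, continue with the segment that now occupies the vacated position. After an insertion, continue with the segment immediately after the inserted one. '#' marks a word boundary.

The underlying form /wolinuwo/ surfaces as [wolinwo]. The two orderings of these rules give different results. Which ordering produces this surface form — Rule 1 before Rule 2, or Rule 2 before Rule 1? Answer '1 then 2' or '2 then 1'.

2 then 1

Order 1 then 2:
  1 Syncope: [wolinuwo] → [wolinwo]
  2 Nasal Assimilation: [wolinwo] → [wolimwo]
  result: [wolimwo]
Order 2 then 1:
  2 Nasal Assimilation: no change — [wolinuwo]
  1 Syncope: [wolinuwo] → [wolinwo]
  result: [wolinwo]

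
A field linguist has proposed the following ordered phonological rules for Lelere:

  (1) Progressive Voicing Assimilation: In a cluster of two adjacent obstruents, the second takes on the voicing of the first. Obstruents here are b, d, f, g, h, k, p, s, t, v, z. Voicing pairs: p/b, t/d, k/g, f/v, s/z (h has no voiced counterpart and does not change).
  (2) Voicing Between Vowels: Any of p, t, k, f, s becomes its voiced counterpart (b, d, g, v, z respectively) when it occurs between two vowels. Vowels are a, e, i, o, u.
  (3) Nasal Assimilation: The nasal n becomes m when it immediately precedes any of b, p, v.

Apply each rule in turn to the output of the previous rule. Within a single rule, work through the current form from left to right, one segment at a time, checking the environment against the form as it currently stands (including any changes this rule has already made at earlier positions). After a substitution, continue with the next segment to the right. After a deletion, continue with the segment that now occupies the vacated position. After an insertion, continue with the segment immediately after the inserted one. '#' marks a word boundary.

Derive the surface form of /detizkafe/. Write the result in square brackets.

(1) Progressive Voicing Assimilation: [detizkafe] → [detizgafe]
(2) Voicing Between Vowels: [detizgafe] → [dedizgave]
(3) Nasal Assimilation: no change — [dedizgave]

[dedizgave]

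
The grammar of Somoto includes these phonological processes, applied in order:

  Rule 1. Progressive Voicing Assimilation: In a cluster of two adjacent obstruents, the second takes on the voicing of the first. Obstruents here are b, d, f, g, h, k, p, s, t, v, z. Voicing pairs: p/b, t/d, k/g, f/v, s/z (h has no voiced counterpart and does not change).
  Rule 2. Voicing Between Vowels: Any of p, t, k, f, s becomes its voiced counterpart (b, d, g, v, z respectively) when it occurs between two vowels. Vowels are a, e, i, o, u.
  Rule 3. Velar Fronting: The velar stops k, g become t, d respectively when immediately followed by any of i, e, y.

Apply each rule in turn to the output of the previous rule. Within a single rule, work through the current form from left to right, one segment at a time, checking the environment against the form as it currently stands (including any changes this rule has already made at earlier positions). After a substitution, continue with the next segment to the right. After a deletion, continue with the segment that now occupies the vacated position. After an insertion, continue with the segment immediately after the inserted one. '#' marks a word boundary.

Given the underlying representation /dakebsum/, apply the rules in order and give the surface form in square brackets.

Rule 1 Progressive Voicing Assimilation: [dakebsum] → [dakebzum]
Rule 2 Voicing Between Vowels: [dakebzum] → [dagebzum]
Rule 3 Velar Fronting: [dagebzum] → [dadebzum]

[dadebzum]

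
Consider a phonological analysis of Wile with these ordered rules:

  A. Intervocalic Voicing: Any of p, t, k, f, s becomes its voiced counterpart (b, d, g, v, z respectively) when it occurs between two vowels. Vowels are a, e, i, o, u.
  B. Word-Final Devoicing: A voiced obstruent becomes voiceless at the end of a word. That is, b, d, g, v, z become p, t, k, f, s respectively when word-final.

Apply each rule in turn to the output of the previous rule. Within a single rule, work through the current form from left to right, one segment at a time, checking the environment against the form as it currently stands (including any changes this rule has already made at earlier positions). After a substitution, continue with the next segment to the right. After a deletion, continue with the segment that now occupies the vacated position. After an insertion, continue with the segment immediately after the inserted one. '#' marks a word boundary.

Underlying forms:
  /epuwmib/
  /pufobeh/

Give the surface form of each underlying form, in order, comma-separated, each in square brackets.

/epuwmib/:
  A Intervocalic Voicing: [epuwmib] → [ebuwmib]
  B Word-Final Devoicing: [ebuwmib] → [ebuwmip]
/pufobeh/:
  A Intervocalic Voicing: [pufobeh] → [puvobeh]
  B Word-Final Devoicing: no change — [puvobeh]

[ebuwmip], [puvobeh]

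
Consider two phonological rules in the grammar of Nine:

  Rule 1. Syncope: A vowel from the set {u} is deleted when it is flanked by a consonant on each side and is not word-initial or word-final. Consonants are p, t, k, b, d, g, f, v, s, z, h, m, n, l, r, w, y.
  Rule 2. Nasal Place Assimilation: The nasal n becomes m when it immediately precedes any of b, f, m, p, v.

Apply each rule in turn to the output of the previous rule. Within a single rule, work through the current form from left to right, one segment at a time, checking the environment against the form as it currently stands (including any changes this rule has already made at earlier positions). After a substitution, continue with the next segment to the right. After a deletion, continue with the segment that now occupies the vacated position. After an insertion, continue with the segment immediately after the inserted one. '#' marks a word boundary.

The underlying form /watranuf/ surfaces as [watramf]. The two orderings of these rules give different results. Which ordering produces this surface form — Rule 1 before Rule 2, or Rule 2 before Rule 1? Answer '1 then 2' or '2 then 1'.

Order 1 then 2:
  1 Syncope: [watranuf] → [watranf]
  2 Nasal Place Assimilation: [watranf] → [watramf]
  result: [watramf]
Order 2 then 1:
  2 Nasal Place Assimilation: no change — [watranuf]
  1 Syncope: [watranuf] → [watranf]
  result: [watranf]

1 then 2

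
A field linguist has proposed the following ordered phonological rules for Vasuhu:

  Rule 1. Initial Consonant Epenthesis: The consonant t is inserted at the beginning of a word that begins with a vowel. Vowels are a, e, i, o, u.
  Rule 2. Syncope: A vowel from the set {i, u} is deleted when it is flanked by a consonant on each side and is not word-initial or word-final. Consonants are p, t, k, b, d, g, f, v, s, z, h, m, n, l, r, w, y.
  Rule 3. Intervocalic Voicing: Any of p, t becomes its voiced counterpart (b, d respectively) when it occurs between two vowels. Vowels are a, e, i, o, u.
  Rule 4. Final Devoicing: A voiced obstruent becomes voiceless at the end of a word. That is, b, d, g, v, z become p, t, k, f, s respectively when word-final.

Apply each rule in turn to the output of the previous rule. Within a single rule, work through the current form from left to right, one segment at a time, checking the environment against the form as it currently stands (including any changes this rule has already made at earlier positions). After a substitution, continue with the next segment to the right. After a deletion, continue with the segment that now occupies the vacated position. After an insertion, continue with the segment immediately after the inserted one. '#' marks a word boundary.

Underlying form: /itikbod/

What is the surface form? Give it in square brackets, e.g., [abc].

Rule 1 Initial Consonant Epenthesis: [itikbod] → [titikbod]
Rule 2 Syncope: [titikbod] → [ttkbod]
Rule 3 Intervocalic Voicing: no change — [ttkbod]
Rule 4 Final Devoicing: [ttkbod] → [ttkbot]

[ttkbot]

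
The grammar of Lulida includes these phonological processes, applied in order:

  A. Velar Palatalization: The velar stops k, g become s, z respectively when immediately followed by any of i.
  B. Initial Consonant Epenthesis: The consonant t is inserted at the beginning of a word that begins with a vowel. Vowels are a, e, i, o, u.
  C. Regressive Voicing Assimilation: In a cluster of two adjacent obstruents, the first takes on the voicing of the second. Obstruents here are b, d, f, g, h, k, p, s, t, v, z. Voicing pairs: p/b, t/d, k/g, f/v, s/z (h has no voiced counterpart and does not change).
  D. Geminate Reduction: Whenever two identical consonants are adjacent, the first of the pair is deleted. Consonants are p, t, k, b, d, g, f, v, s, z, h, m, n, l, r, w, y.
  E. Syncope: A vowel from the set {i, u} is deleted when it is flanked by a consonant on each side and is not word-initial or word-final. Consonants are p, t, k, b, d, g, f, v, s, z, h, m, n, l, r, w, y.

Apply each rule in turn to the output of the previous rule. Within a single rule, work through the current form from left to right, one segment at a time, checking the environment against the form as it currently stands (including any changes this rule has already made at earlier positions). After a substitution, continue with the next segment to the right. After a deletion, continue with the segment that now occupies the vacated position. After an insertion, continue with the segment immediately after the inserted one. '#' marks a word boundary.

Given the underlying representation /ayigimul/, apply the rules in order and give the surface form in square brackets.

A Velar Palatalization: [ayigimul] → [ayizimul]
B Initial Consonant Epenthesis: [ayizimul] → [tayizimul]
C Regressive Voicing Assimilation: no change — [tayizimul]
D Geminate Reduction: no change — [tayizimul]
E Syncope: [tayizimul] → [tayzml]

[tayzml]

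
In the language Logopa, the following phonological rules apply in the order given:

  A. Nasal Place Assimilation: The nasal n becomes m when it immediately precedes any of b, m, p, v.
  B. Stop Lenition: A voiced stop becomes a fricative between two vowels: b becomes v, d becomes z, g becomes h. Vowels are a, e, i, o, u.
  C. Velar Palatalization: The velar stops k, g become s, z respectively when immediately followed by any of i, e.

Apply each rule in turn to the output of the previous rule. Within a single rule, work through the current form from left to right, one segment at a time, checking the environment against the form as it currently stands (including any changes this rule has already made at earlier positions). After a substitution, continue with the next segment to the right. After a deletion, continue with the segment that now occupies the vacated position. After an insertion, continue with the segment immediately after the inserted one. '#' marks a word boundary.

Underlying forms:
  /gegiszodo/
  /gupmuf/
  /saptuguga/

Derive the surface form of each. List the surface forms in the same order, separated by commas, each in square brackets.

[zehiszozo], [gupmuf], [saptuhuha]

/gegiszodo/:
  A Nasal Place Assimilation: no change — [gegiszodo]
  B Stop Lenition: [gegiszodo] → [gehiszozo]
  C Velar Palatalization: [gehiszozo] → [zehiszozo]
/gupmuf/:
  A Nasal Place Assimilation: no change — [gupmuf]
  B Stop Lenition: no change — [gupmuf]
  C Velar Palatalization: no change — [gupmuf]
/saptuguga/:
  A Nasal Place Assimilation: no change — [saptuguga]
  B Stop Lenition: [saptuguga] → [saptuhuha]
  C Velar Palatalization: no change — [saptuhuha]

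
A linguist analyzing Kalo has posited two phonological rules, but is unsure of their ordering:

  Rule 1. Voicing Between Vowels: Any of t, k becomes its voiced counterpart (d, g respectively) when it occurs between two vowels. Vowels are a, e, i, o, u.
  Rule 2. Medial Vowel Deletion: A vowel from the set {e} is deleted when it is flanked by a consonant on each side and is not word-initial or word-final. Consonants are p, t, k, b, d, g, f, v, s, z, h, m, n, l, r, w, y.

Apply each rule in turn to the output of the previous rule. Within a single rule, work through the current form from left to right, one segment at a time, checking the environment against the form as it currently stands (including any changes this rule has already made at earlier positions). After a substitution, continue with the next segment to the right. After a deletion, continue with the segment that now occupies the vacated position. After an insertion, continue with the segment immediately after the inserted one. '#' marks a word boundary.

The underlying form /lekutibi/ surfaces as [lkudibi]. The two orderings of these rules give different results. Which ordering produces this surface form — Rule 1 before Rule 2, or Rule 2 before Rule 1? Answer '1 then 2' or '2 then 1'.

Order 1 then 2:
  1 Voicing Between Vowels: [lekutibi] → [legudibi]
  2 Medial Vowel Deletion: [legudibi] → [lgudibi]
  result: [lgudibi]
Order 2 then 1:
  2 Medial Vowel Deletion: [lekutibi] → [lkutibi]
  1 Voicing Between Vowels: [lkutibi] → [lkudibi]
  result: [lkudibi]

2 then 1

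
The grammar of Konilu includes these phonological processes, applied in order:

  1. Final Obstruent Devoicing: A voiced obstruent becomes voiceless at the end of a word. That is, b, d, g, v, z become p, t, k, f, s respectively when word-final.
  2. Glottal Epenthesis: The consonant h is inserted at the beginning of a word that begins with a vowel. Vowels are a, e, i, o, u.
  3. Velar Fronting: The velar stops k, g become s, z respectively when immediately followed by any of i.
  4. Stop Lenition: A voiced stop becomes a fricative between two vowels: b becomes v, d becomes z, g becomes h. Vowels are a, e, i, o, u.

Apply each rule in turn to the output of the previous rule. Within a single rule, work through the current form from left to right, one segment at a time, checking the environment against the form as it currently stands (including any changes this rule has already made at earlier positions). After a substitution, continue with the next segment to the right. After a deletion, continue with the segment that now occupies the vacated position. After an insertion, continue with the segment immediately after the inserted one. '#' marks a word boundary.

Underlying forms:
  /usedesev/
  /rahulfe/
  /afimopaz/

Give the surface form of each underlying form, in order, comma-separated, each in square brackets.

[husezesef], [rahulfe], [hafimopas]

/usedesev/:
  1 Final Obstruent Devoicing: [usedesev] → [usedesef]
  2 Glottal Epenthesis: [usedesef] → [husedesef]
  3 Velar Fronting: no change — [husedesef]
  4 Stop Lenition: [husedesef] → [husezesef]
/rahulfe/:
  1 Final Obstruent Devoicing: no change — [rahulfe]
  2 Glottal Epenthesis: no change — [rahulfe]
  3 Velar Fronting: no change — [rahulfe]
  4 Stop Lenition: no change — [rahulfe]
/afimopaz/:
  1 Final Obstruent Devoicing: [afimopaz] → [afimopas]
  2 Glottal Epenthesis: [afimopas] → [hafimopas]
  3 Velar Fronting: no change — [hafimopas]
  4 Stop Lenition: no change — [hafimopas]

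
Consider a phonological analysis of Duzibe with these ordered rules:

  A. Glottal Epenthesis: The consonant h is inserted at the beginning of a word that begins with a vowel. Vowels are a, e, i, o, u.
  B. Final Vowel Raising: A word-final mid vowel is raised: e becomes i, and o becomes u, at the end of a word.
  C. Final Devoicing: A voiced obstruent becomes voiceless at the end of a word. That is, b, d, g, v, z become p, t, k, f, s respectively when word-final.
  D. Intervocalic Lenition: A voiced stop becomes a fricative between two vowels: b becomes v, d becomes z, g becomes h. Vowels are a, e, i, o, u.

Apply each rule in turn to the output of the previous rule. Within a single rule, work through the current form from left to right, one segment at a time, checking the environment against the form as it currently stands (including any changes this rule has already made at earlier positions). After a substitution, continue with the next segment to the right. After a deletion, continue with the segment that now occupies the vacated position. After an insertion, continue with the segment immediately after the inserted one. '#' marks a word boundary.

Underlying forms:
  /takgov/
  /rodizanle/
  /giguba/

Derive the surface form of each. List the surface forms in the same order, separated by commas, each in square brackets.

/takgov/:
  A Glottal Epenthesis: no change — [takgov]
  B Final Vowel Raising: no change — [takgov]
  C Final Devoicing: [takgov] → [takgof]
  D Intervocalic Lenition: no change — [takgof]
/rodizanle/:
  A Glottal Epenthesis: no change — [rodizanle]
  B Final Vowel Raising: [rodizanle] → [rodizanli]
  C Final Devoicing: no change — [rodizanli]
  D Intervocalic Lenition: [rodizanli] → [rozizanli]
/giguba/:
  A Glottal Epenthesis: no change — [giguba]
  B Final Vowel Raising: no change — [giguba]
  C Final Devoicing: no change — [giguba]
  D Intervocalic Lenition: [giguba] → [gihuva]

[takgof], [rozizanli], [gihuva]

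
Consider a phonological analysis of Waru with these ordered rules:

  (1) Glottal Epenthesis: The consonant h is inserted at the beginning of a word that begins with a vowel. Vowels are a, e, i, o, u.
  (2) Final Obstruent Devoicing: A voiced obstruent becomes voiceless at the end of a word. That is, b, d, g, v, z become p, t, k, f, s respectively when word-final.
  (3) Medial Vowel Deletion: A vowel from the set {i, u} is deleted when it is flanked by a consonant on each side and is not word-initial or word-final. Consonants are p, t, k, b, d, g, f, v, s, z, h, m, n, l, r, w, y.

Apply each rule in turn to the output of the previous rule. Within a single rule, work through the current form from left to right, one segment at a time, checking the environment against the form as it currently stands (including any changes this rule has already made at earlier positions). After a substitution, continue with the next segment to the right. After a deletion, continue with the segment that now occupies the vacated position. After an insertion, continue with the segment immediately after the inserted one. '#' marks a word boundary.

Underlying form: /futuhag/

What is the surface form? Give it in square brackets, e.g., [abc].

(1) Glottal Epenthesis: no change — [futuhag]
(2) Final Obstruent Devoicing: [futuhag] → [futuhak]
(3) Medial Vowel Deletion: [futuhak] → [fthak]

[fthak]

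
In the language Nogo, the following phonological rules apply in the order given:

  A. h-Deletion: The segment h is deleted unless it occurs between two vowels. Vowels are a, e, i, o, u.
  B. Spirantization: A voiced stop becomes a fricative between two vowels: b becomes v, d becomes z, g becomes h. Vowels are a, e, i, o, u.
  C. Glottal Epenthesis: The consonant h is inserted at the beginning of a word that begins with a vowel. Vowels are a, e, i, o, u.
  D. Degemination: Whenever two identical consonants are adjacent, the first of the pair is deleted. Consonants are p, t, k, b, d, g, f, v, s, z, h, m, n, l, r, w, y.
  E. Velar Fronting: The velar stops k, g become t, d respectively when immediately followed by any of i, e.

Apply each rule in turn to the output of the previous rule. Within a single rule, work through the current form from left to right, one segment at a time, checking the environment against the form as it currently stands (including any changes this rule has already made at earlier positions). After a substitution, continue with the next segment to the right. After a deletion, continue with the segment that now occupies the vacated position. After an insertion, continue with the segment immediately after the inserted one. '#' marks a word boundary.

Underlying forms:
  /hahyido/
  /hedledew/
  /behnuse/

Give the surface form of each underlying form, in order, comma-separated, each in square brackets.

/hahyido/:
  A h-Deletion: [hahyido] → [ayido]
  B Spirantization: [ayido] → [ayizo]
  C Glottal Epenthesis: [ayizo] → [hayizo]
  D Degemination: no change — [hayizo]
  E Velar Fronting: no change — [hayizo]
/hedledew/:
  A h-Deletion: [hedledew] → [edledew]
  B Spirantization: [edledew] → [edlezew]
  C Glottal Epenthesis: [edlezew] → [hedlezew]
  D Degemination: no change — [hedlezew]
  E Velar Fronting: no change — [hedlezew]
/behnuse/:
  A h-Deletion: [behnuse] → [benuse]
  B Spirantization: no change — [benuse]
  C Glottal Epenthesis: no change — [benuse]
  D Degemination: no change — [benuse]
  E Velar Fronting: no change — [benuse]

[hayizo], [hedlezew], [benuse]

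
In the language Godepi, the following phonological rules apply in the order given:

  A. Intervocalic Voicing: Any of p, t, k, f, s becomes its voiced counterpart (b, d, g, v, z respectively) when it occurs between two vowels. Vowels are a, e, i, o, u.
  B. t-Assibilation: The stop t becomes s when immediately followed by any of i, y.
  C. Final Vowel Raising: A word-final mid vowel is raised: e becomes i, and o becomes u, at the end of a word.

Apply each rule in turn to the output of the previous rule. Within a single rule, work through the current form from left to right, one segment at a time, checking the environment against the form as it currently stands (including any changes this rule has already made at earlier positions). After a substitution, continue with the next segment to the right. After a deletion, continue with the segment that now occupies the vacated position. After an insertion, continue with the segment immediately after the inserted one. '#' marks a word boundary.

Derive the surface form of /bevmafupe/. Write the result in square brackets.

[bevmavubi]

A Intervocalic Voicing: [bevmafupe] → [bevmavube]
B t-Assibilation: no change — [bevmavube]
C Final Vowel Raising: [bevmavube] → [bevmavubi]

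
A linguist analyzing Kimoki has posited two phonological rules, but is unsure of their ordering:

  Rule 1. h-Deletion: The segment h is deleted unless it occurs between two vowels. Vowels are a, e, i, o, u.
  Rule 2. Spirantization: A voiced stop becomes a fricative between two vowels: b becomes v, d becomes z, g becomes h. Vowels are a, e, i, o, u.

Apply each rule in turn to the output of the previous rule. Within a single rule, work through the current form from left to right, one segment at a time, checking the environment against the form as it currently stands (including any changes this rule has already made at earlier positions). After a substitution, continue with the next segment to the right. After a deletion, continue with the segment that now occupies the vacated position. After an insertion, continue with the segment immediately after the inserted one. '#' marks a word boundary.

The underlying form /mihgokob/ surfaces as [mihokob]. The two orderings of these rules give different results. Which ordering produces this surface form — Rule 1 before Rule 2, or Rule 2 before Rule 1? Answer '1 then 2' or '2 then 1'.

Order 1 then 2:
  1 h-Deletion: [mihgokob] → [migokob]
  2 Spirantization: [migokob] → [mihokob]
  result: [mihokob]
Order 2 then 1:
  2 Spirantization: no change — [mihgokob]
  1 h-Deletion: [mihgokob] → [migokob]
  result: [migokob]

1 then 2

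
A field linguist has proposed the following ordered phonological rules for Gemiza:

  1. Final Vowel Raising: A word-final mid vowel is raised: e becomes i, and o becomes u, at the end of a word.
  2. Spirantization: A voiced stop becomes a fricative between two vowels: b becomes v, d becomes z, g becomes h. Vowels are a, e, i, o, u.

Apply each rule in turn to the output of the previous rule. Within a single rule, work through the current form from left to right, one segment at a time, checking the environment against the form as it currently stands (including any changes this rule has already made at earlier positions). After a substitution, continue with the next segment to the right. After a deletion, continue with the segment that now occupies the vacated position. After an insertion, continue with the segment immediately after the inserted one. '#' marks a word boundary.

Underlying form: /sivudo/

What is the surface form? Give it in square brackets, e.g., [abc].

1 Final Vowel Raising: [sivudo] → [sivudu]
2 Spirantization: [sivudu] → [sivuzu]

[sivuzu]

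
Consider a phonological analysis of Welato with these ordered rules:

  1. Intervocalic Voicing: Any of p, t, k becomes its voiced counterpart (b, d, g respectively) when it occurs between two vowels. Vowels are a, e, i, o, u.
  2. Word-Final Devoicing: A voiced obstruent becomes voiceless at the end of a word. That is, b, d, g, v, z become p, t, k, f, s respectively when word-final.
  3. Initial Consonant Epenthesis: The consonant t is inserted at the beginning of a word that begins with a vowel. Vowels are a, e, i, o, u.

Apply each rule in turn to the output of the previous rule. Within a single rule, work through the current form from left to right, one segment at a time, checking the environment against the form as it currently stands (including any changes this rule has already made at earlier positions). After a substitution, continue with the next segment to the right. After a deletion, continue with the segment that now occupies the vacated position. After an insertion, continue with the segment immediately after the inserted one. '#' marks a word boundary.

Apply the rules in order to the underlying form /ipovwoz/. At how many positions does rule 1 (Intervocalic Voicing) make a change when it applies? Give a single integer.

1

1 Intervocalic Voicing: [ipovwoz] → [ibovwoz]
2 Word-Final Devoicing: [ibovwoz] → [ibovwos]
3 Initial Consonant Epenthesis: [ibovwos] → [tibovwos]
Rule 1 changed 1 position(s).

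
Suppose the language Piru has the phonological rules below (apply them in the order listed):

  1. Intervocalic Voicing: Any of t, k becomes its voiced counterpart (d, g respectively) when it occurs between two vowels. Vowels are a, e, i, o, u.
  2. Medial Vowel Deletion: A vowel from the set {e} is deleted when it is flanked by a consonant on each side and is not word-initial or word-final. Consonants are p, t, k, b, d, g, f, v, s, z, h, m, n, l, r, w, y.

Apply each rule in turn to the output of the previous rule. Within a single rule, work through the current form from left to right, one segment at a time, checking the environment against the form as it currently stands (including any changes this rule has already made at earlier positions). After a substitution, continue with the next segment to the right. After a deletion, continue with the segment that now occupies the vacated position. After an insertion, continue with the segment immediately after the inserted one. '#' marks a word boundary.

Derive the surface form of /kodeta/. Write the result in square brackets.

[kodda]

1 Intervocalic Voicing: [kodeta] → [kodeda]
2 Medial Vowel Deletion: [kodeda] → [kodda]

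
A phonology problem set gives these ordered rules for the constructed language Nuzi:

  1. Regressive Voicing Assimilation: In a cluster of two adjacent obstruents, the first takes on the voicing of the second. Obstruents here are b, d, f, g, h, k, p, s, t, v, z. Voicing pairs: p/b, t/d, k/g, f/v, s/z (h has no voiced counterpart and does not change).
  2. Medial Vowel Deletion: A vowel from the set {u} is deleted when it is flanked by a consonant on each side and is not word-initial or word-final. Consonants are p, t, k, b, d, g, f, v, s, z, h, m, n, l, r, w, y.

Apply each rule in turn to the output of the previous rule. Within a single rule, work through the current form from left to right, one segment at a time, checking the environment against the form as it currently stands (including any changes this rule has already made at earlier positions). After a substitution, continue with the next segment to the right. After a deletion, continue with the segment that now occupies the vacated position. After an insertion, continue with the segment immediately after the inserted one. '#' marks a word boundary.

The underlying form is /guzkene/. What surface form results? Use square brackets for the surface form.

[gskene]

1 Regressive Voicing Assimilation: [guzkene] → [guskene]
2 Medial Vowel Deletion: [guskene] → [gskene]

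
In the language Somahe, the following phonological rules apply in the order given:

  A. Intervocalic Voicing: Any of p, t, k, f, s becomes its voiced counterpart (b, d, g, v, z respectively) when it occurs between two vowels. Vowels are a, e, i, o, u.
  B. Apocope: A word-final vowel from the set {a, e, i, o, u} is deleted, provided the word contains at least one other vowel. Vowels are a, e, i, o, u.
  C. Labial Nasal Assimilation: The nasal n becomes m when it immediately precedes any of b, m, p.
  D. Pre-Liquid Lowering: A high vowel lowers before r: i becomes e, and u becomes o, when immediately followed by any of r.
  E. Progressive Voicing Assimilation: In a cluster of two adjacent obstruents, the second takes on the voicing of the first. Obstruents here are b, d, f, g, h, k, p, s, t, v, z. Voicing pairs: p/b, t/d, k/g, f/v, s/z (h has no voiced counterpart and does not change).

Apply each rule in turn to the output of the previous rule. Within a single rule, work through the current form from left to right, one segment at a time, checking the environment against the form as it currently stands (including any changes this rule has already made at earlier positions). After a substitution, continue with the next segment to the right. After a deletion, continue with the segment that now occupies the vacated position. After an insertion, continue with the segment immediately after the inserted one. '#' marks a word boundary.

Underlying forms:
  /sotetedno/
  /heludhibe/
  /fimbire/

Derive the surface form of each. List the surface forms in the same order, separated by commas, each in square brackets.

/sotetedno/:
  A Intervocalic Voicing: [sotetedno] → [sodededno]
  B Apocope: [sodededno] → [sodededn]
  C Labial Nasal Assimilation: no change — [sodededn]
  D Pre-Liquid Lowering: no change — [sodededn]
  E Progressive Voicing Assimilation: no change — [sodededn]
/heludhibe/:
  A Intervocalic Voicing: no change — [heludhibe]
  B Apocope: [heludhibe] → [heludhib]
  C Labial Nasal Assimilation: no change — [heludhib]
  D Pre-Liquid Lowering: no change — [heludhib]
  E Progressive Voicing Assimilation: no change — [heludhib]
/fimbire/:
  A Intervocalic Voicing: no change — [fimbire]
  B Apocope: [fimbire] → [fimbir]
  C Labial Nasal Assimilation: no change — [fimbir]
  D Pre-Liquid Lowering: [fimbir] → [fimber]
  E Progressive Voicing Assimilation: no change — [fimber]

[sodededn], [heludhib], [fimber]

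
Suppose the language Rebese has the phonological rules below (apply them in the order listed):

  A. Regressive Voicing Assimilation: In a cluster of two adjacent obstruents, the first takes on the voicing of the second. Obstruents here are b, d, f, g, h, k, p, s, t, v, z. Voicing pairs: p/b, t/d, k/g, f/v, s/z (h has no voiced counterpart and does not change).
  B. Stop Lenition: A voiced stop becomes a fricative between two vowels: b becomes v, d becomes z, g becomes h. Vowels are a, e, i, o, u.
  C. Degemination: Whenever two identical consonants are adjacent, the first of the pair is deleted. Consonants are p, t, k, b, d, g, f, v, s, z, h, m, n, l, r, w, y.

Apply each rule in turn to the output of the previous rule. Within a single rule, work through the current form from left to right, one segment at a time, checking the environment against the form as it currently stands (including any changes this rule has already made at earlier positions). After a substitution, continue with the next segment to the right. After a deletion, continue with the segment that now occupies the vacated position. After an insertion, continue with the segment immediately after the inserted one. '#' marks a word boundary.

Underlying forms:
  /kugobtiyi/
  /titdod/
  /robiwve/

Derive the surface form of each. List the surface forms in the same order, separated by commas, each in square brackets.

[kuhoptiyi], [tidod], [roviwve]

/kugobtiyi/:
  A Regressive Voicing Assimilation: [kugobtiyi] → [kugoptiyi]
  B Stop Lenition: [kugoptiyi] → [kuhoptiyi]
  C Degemination: no change — [kuhoptiyi]
/titdod/:
  A Regressive Voicing Assimilation: [titdod] → [tiddod]
  B Stop Lenition: no change — [tiddod]
  C Degemination: [tiddod] → [tidod]
/robiwve/:
  A Regressive Voicing Assimilation: no change — [robiwve]
  B Stop Lenition: [robiwve] → [roviwve]
  C Degemination: no change — [roviwve]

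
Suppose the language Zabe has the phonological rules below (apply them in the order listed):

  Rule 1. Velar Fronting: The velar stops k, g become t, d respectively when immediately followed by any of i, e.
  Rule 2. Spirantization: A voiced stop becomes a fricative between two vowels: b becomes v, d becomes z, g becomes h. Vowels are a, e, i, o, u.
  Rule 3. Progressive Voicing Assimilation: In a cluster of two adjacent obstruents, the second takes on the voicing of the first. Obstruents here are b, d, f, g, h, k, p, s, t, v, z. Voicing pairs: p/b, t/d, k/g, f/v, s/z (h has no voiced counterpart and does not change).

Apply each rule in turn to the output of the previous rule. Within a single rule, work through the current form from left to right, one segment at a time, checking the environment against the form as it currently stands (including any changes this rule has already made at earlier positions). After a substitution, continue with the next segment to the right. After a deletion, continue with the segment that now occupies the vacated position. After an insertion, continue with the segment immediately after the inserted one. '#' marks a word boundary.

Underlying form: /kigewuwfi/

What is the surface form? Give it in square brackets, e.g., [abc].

Rule 1 Velar Fronting: [kigewuwfi] → [tidewuwfi]
Rule 2 Spirantization: [tidewuwfi] → [tizewuwfi]
Rule 3 Progressive Voicing Assimilation: no change — [tizewuwfi]

[tizewuwfi]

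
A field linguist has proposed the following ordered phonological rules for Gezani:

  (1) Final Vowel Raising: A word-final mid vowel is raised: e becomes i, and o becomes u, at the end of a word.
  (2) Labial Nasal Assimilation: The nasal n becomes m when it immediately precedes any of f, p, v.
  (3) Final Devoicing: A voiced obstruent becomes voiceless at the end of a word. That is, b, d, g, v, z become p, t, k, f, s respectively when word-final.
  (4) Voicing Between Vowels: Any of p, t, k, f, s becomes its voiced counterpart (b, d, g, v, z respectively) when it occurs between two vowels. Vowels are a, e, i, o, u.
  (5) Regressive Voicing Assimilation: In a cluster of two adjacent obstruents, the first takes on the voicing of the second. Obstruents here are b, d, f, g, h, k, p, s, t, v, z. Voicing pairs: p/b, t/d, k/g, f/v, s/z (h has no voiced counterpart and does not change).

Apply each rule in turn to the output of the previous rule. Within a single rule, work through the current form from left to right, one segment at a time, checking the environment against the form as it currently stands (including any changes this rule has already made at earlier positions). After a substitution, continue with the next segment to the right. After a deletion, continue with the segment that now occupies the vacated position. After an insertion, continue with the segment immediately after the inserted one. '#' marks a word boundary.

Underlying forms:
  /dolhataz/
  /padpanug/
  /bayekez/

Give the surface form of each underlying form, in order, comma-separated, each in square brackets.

[dolhadas], [patpanuk], [bayeges]

/dolhataz/:
  (1) Final Vowel Raising: no change — [dolhataz]
  (2) Labial Nasal Assimilation: no change — [dolhataz]
  (3) Final Devoicing: [dolhataz] → [dolhatas]
  (4) Voicing Between Vowels: [dolhatas] → [dolhadas]
  (5) Regressive Voicing Assimilation: no change — [dolhadas]
/padpanug/:
  (1) Final Vowel Raising: no change — [padpanug]
  (2) Labial Nasal Assimilation: no change — [padpanug]
  (3) Final Devoicing: [padpanug] → [padpanuk]
  (4) Voicing Between Vowels: no change — [padpanuk]
  (5) Regressive Voicing Assimilation: [padpanuk] → [patpanuk]
/bayekez/:
  (1) Final Vowel Raising: no change — [bayekez]
  (2) Labial Nasal Assimilation: no change — [bayekez]
  (3) Final Devoicing: [bayekez] → [bayekes]
  (4) Voicing Between Vowels: [bayekes] → [bayeges]
  (5) Regressive Voicing Assimilation: no change — [bayeges]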